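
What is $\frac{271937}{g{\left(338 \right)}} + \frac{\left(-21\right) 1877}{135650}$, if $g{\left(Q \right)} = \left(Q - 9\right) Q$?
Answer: $\frac{8126251204}{3771137825} \approx 2.1549$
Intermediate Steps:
$g{\left(Q \right)} = Q \left(-9 + Q\right)$ ($g{\left(Q \right)} = \left(Q - 9\right) Q = \left(-9 + Q\right) Q = Q \left(-9 + Q\right)$)
$\frac{271937}{g{\left(338 \right)}} + \frac{\left(-21\right) 1877}{135650} = \frac{271937}{338 \left(-9 + 338\right)} + \frac{\left(-21\right) 1877}{135650} = \frac{271937}{338 \cdot 329} - \frac{39417}{135650} = \frac{271937}{111202} - \frac{39417}{135650} = \frac{8126251204}{3771137825}$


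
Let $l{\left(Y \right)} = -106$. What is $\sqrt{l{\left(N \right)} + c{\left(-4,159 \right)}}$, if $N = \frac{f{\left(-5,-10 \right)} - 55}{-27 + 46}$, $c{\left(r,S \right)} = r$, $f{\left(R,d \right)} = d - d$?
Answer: $i \sqrt{110} \approx 10.488 i$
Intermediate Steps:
$f{\left(R,d \right)} = 0$
$N = - \frac{55}{19}$ ($N = \frac{0 - 55}{-27 + 46} = - \frac{55}{19} \approx -2.8947$)
$\sqrt{l{\left(N \right)} + c{\left(-4,159 \right)}} = \sqrt{-106 - 4} = \sqrt{-110} = i \sqrt{110}$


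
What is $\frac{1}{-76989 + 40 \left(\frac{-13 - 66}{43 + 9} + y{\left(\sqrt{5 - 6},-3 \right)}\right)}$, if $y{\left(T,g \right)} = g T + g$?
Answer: $- \frac{13041691}{1006426718449} + \frac{20280 i}{1006426718449} \approx -1.2958 \cdot 10^{-5} + 2.0151 \cdot 10^{-8} i$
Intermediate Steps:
$y{\left(T,g \right)} = g + T g$ ($y{\left(T,g \right)} = T g + g = g + T g$)
$\frac{1}{-76989 + 40 \left(\frac{-13 - 66}{43 + 9} + y{\left(\sqrt{5 - 6},-3 \right)}\right)} = \frac{1}{-76989 + 40 \left(\frac{-13 - 66}{43 + 9} - 3 \left(1 + \sqrt{5 - 6}\right)\right)} = \frac{1}{-76989 + 40 \left(- \frac{79}{52} - 3 \left(1 + \sqrt{-1}\right)\right)} = \frac{1}{-76989 + 40 \left(\left(-79\right) \frac{1}{52} - 3 \left(1 + i\right)\right)} = \frac{1}{-76989 + 40 \left(- \frac{79}{52} - \left(3 + 3 i\right)\right)} = \frac{1}{-76989 + 40 \left(- \frac{235}{52} - 3 i\right)} = \frac{1}{-76989 - \left(\frac{2350}{13} + 120 i\right)} = \frac{1}{- \frac{1003207}{13} - 120 i} = \frac{169 \left(- \frac{1003207}{13} + 120 i\right)}{1006426718449}$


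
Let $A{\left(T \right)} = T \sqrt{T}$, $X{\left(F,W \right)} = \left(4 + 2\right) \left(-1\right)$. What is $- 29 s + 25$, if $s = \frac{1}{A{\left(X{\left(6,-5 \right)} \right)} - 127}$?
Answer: $\frac{412308}{16345} - \frac{174 i \sqrt{6}}{16345} \approx 25.225 - 0.026076 i$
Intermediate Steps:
$X{\left(F,W \right)} = -6$ ($X{\left(F,W \right)} = 6 \left(-1\right) = -6$)
$A{\left(T \right)} = T^{\frac{3}{2}}$
$s = \frac{1}{-127 - 6 i \sqrt{6}}$ ($s = \frac{1}{\left(-6\right)^{\frac{3}{2}} - 127} = \frac{1}{- 6 i \sqrt{6} - 127} = \frac{1}{-127 - 6 i \sqrt{6}} \approx -0.00777 + 0.00089917 i$)
$- 29 s + 25 = - 29 \frac{i}{- 127 i + 6 \sqrt{6}} + 25 = - \frac{29 i}{- 127 i + 6 \sqrt{6}} + 25 = 25 - \frac{29 i}{- 127 i + 6 \sqrt{6}}$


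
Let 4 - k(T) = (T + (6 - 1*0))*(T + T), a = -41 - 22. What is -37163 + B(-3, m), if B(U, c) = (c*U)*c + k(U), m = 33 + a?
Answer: -39841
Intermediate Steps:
a = -63
k(T) = 4 - 2*T*(6 + T) (k(T) = 4 - (T + (6 - 1*0))*(T + T) = 4 - (T + (6 + 0))*2*T = 4 - (T + 6)*2*T = 4 - (6 + T)*2*T = 4 - 2*T*(6 + T))
m = -30 (m = 33 - 63 = -30)
B(U, c) = 4 - 12*U - 2*U**2 + U*c**2 (B(U, c) = (c*U)*c + (4 - 12*U - 2*U**2) = (U*c)*c + (4 - 12*U - 2*U**2) = U*c**2 + (4 - 12*U - 2*U**2) = 4 - 12*U - 2*U**2 + U*c**2)
-37163 + B(-3, m) = -37163 + (4 - 12*(-3) - 2*(-3)**2 - 3*(-30)**2) = -37163 + (4 + 36 - 2*9 - 3*900) = -37163 + (4 + 36 - 18 - 2700) = -37163 - 2678 = -39841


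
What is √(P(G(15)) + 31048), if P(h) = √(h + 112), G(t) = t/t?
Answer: √(31048 + √113) ≈ 176.23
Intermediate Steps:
G(t) = 1
P(h) = √(112 + h)
√(P(G(15)) + 31048) = √(√(112 + 1) + 31048) = √(√113 + 31048) = √(31048 + √113)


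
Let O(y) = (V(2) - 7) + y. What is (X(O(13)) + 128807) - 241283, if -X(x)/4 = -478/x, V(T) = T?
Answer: -112237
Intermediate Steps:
O(y) = -5 + y (O(y) = (2 - 7) + y = -5 + y)
X(x) = 1912/x (X(x) = -(-1912)/x = 1912/x)
(X(O(13)) + 128807) - 241283 = (1912/(-5 + 13) + 128807) - 241283 = (1912/8 + 128807) - 241283 = (1912*(⅛) + 128807) - 241283 = (239 + 128807) - 241283 = 129046 - 241283 = -112237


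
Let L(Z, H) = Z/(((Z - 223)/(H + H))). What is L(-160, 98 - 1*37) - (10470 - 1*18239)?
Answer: 2995047/383 ≈ 7820.0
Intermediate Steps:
L(Z, H) = 2*H*Z/(-223 + Z) (L(Z, H) = Z/(((-223 + Z)/((2*H)))) = Z/(((-223 + Z)*(1/(2*H)))) = Z/(((-223 + Z)/(2*H))) = Z*(2*H/(-223 + Z)) = 2*H*Z/(-223 + Z))
L(-160, 98 - 1*37) - (10470 - 1*18239) = 2*(98 - 1*37)*(-160)/(-223 - 160) - (10470 - 1*18239) = 2*(98 - 37)*(-160)/(-383) - (10470 - 18239) = 2*61*(-160)*(-1/383) - 1*(-7769) = 19520/383 + 7769 = 2995047/383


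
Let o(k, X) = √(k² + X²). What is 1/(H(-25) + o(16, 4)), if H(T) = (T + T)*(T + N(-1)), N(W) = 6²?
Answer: -275/151114 - √17/75557 ≈ -0.0018744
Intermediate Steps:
N(W) = 36
H(T) = 2*T*(36 + T) (H(T) = (T + T)*(T + 36) = (2*T)*(36 + T) = 2*T*(36 + T))
o(k, X) = √(X² + k²)
1/(H(-25) + o(16, 4)) = 1/(2*(-25)*(36 - 25) + √(4² + 16²)) = 1/(2*(-25)*11 + √(16 + 256)) = 1/(-550 + √272) = 1/(-550 + 4*√17)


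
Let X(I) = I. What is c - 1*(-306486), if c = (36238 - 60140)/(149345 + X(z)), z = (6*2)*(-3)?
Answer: 45761094272/149309 ≈ 3.0649e+5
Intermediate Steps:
z = -36 (z = 12*(-3) = -36)
c = -23902/149309 (c = (36238 - 60140)/(149345 - 36) = -23902/149309 ≈ -0.16008)
c - 1*(-306486) = -23902/149309 - 1*(-306486) = -23902/149309 + 306486 = 45761094272/149309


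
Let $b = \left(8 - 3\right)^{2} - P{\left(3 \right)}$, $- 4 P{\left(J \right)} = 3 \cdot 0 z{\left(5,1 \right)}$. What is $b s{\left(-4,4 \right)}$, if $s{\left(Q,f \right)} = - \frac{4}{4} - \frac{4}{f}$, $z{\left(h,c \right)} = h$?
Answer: $-50$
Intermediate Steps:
$P{\left(J \right)} = 0$ ($P{\left(J \right)} = - \frac{3 \cdot 0 \cdot 5}{4} = - \frac{0 \cdot 5}{4} = \left(- \frac{1}{4}\right) 0 = 0$)
$s{\left(Q,f \right)} = -1 - \frac{4}{f}$ ($s{\left(Q,f \right)} = \left(-4\right) \frac{1}{4} - \frac{4}{f} = -1 - \frac{4}{f}$)
$b = 25$ ($b = \left(8 - 3\right)^{2} - 0 = 5^{2} + 0 = 25 + 0 = 25$)
$b s{\left(-4,4 \right)} = 25 \frac{-4 - 4}{4} = 25 \cdot \frac{1}{4} \left(-8\right) = 25 \left(-2\right) = -50$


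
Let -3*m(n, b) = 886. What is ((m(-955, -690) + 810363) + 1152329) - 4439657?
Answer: -7431781/3 ≈ -2.4773e+6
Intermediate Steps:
m(n, b) = -886/3 (m(n, b) = -1/3*886 = -886/3)
((m(-955, -690) + 810363) + 1152329) - 4439657 = ((-886/3 + 810363) + 1152329) - 4439657 = (2430203/3 + 1152329) - 4439657 = 5887190/3 - 4439657 = -7431781/3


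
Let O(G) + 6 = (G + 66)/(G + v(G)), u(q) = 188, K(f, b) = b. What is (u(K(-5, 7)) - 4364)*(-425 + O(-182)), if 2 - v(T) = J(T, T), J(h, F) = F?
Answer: 2042064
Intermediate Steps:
v(T) = 2 - T
O(G) = 27 + G/2 (O(G) = -6 + (G + 66)/(G + (2 - G)) = -6 + (66 + G)/2 = -6 + (66 + G)*(1/2) = -6 + (33 + G/2) = 27 + G/2)
(u(K(-5, 7)) - 4364)*(-425 + O(-182)) = (188 - 4364)*(-425 + (27 + (1/2)*(-182))) = -4176*(-425 + (27 - 91)) = -4176*(-425 - 64) = -4176*(-489) = 2042064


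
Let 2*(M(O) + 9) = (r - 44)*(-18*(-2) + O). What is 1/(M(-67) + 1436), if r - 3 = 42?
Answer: 2/2823 ≈ 0.00070847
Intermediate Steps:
r = 45 (r = 3 + 42 = 45)
M(O) = 9 + O/2 (M(O) = -9 + ((45 - 44)*(-18*(-2) + O))/2 = -9 + (1*(36 + O))/2 = -9 + (36 + O)/2 = -9 + (18 + O/2) = 9 + O/2)
1/(M(-67) + 1436) = 1/((9 + (½)*(-67)) + 1436) = 1/((9 - 67/2) + 1436) = 1/(-49/2 + 1436) = 1/(2823/2) = 2/2823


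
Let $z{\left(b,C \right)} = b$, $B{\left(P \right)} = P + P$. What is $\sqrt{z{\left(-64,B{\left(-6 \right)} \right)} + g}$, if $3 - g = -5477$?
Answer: $2 \sqrt{1354} \approx 73.594$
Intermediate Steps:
$B{\left(P \right)} = 2 P$
$g = 5480$ ($g = 3 - -5477 = 3 + 5477 = 5480$)
$\sqrt{z{\left(-64,B{\left(-6 \right)} \right)} + g} = \sqrt{-64 + 5480} = \sqrt{5416} = 2 \sqrt{1354}$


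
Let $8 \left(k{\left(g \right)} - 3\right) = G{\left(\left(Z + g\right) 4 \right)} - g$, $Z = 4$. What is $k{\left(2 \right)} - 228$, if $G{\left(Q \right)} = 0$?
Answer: $- \frac{901}{4} \approx -225.25$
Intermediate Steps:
$k{\left(g \right)} = 3 - \frac{g}{8}$ ($k{\left(g \right)} = 3 + \frac{0 - g}{8} = 3 + \frac{\left(-1\right) g}{8} = 3 - \frac{g}{8}$)
$k{\left(2 \right)} - 228 = \left(3 - \frac{1}{4}\right) - 228 = \frac{11}{4} - 228 = - \frac{901}{4}$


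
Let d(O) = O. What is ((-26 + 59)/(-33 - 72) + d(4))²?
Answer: 16641/1225 ≈ 13.584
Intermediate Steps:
((-26 + 59)/(-33 - 72) + d(4))² = ((-26 + 59)/(-33 - 72) + 4)² = (33/(-105) + 4)² = (33*(-1/105) + 4)² = (-11/35 + 4)² = (129/35)² = 16641/1225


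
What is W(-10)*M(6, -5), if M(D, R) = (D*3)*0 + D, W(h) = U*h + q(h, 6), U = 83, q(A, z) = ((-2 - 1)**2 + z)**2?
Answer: -3630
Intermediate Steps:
q(A, z) = (9 + z)**2 (q(A, z) = ((-3)**2 + z)**2 = (9 + z)**2)
W(h) = 225 + 83*h (W(h) = 83*h + (9 + 6)**2 = 83*h + 15**2 = 83*h + 225 = 225 + 83*h)
M(D, R) = D (M(D, R) = (3*D)*0 + D = 0 + D = D)
W(-10)*M(6, -5) = (225 + 83*(-10))*6 = (225 - 830)*6 = -605*6 = -3630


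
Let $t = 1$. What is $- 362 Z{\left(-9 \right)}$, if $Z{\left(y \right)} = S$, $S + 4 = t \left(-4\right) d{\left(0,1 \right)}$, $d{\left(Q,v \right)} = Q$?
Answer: $1448$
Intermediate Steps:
$S = -4$ ($S = -4 + 1 \left(-4\right) 0 = -4 - 0 = -4 + 0 = -4$)
$Z{\left(y \right)} = -4$
$- 362 Z{\left(-9 \right)} = \left(-362\right) \left(-4\right) = 1448$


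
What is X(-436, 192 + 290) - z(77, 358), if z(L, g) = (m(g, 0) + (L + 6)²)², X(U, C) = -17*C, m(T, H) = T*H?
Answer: -47466515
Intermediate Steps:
m(T, H) = H*T
z(L, g) = (6 + L)⁴ (z(L, g) = (0*g + (L + 6)²)² = (0 + (6 + L)²)² = ((6 + L)²)² = (6 + L)⁴)
X(-436, 192 + 290) - z(77, 358) = -17*(192 + 290) - (6 + 77)⁴ = -17*482 - 1*83⁴ = -8194 - 1*47458321 = -8194 - 47458321 = -47466515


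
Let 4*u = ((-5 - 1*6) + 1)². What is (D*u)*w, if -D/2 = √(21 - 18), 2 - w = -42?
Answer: -2200*√3 ≈ -3810.5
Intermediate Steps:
w = 44 (w = 2 - 1*(-42) = 2 + 42 = 44)
D = -2*√3 (D = -2*√(21 - 18) = -2*√3 ≈ -3.4641)
u = 25 (u = ((-5 - 1*6) + 1)²/4 = ((-5 - 6) + 1)²/4 = (-11 + 1)²/4 = (¼)*(-10)² = (¼)*100 = 25)
(D*u)*w = (-2*√3*25)*44 = -50*√3*44 = -2200*√3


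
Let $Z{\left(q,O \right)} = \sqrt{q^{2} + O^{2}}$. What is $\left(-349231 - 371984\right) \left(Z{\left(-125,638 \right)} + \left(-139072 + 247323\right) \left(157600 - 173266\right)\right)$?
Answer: $1223079789621690 - 9375795 \sqrt{2501} \approx 1.2231 \cdot 10^{15}$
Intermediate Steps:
$Z{\left(q,O \right)} = \sqrt{O^{2} + q^{2}}$
$\left(-349231 - 371984\right) \left(Z{\left(-125,638 \right)} + \left(-139072 + 247323\right) \left(157600 - 173266\right)\right) = \left(-349231 - 371984\right) \left(\sqrt{638^{2} + \left(-125\right)^{2}} + \left(-139072 + 247323\right) \left(157600 - 173266\right)\right) = - 721215 \left(\sqrt{407044 + 15625} + 108251 \left(-15666\right)\right) = - 721215 \left(\sqrt{422669} - 1695860166\right) = - 721215 \left(13 \sqrt{2501} - 1695860166\right) = - 721215 \left(-1695860166 + 13 \sqrt{2501}\right) = 1223079789621690 - 9375795 \sqrt{2501}$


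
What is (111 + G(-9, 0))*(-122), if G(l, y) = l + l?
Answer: -11346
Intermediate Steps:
G(l, y) = 2*l
(111 + G(-9, 0))*(-122) = (111 + 2*(-9))*(-122) = (111 - 18)*(-122) = 93*(-122) = -11346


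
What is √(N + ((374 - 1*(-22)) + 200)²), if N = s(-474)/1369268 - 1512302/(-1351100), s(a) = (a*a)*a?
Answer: √759680029660377252360307658/46250449870 ≈ 595.94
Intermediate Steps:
s(a) = a³ (s(a) = a²*a = a³)
N = -17727071466433/231252249350 (N = (-474)³/1369268 - 1512302/(-1351100) = -106496424*1/1369268 - 1512302*(-1/1351100) = -26624106/342317 + 756151/675550 = -17727071466433/231252249350 ≈ -76.657)
√(N + ((374 - 1*(-22)) + 200)²) = √(-17727071466433/231252249350 + ((374 - 1*(-22)) + 200)²) = √(-17727071466433/231252249350 + ((374 + 22) + 200)²) = √(-17727071466433/231252249350 + (396 + 200)²) = √(-17727071466433/231252249350 + 596²) = √(-17727071466433/231252249350 + 355216) = √(82126771933643167/231252249350) = √759680029660377252360307658/46250449870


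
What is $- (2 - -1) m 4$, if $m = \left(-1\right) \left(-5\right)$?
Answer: $-60$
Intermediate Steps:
$m = 5$
$- (2 - -1) m 4 = - (2 - -1) 5 \cdot 4 = - (2 + 1) 5 \cdot 4 = \left(-1\right) 3 \cdot 5 \cdot 4 = \left(-3\right) 5 \cdot 4 = \left(-15\right) 4 = -60$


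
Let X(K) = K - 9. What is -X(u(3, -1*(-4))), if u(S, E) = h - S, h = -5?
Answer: 17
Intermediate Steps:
u(S, E) = -5 - S
X(K) = -9 + K
-X(u(3, -1*(-4))) = -(-9 + (-5 - 1*3)) = -(-9 + (-5 - 3)) = -(-9 - 8) = -1*(-17) = 17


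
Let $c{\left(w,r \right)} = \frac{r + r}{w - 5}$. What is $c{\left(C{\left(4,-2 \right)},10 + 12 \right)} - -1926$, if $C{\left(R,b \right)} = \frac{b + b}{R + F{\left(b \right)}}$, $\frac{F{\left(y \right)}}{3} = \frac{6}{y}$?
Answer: $\frac{40226}{21} \approx 1915.5$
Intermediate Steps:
$F{\left(y \right)} = \frac{18}{y}$ ($F{\left(y \right)} = 3 \frac{6}{y} = \frac{18}{y}$)
$C{\left(R,b \right)} = \frac{2 b}{R + \frac{18}{b}}$ ($C{\left(R,b \right)} = \frac{b + b}{R + \frac{18}{b}} = \frac{2 b}{R + \frac{18}{b}}$)
$c{\left(w,r \right)} = \frac{2 r}{-5 + w}$
$c{\left(C{\left(4,-2 \right)},10 + 12 \right)} - -1926 = \frac{2 \left(10 + 12\right)}{-5 + \frac{2 \left(-2\right)^{2}}{18 + 4 \left(-2\right)}} - -1926 = 2 \cdot 22 \frac{1}{-5 + 2 \cdot 4 \frac{1}{18 - 8}} + 1926 = 2 \cdot 22 \frac{1}{-5 + 2 \cdot 4 \cdot \frac{1}{10}} + 1926 = 2 \cdot 22 \frac{1}{-5 + \frac{4}{5}} + 1926 = 2 \cdot 22 \frac{1}{- \frac{21}{5}} + 1926 = 2 \cdot 22 \left(- \frac{5}{21}\right) + 1926 = - \frac{220}{21} + 1926 = \frac{40226}{21}$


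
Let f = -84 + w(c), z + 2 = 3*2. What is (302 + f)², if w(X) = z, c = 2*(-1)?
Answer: 49284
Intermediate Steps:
z = 4 (z = -2 + 3*2 = -2 + 6 = 4)
c = -2
w(X) = 4
f = -80 (f = -84 + 4 = -80)
(302 + f)² = (302 - 80)² = 222² = 49284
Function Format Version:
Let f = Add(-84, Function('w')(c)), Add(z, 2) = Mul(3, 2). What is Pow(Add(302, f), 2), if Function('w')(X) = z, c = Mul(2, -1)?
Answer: 49284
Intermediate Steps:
z = 4 (z = Add(-2, Mul(3, 2)) = Add(-2, 6) = 4)
c = -2
Function('w')(X) = 4
f = -80 (f = Add(-84, 4) = -80)
Pow(Add(302, f), 2) = Pow(Add(302, -80), 2) = Pow(222, 2) = 49284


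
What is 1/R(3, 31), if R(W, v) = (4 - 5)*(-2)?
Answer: 1/2 ≈ 0.50000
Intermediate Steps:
R(W, v) = 2 (R(W, v) = -1*(-2) = 2)
1/R(3, 31) = 1/2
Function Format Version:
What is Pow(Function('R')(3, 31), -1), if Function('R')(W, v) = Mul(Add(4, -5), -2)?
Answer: Rational(1, 2) ≈ 0.50000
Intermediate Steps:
Function('R')(W, v) = 2 (Function('R')(W, v) = Mul(-1, -2) = 2)
Pow(Function('R')(3, 31), -1) = Pow(2, -1) = Rational(1, 2)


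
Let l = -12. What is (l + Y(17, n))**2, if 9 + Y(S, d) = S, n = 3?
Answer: 16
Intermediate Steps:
Y(S, d) = -9 + S
(l + Y(17, n))**2 = (-12 + (-9 + 17))**2 = (-12 + 8)**2 = (-4)**2 = 16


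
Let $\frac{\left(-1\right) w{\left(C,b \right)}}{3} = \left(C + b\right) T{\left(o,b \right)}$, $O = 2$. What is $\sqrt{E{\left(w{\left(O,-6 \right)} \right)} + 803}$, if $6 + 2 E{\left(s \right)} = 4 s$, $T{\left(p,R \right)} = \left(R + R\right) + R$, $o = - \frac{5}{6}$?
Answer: $4 \sqrt{23} \approx 19.183$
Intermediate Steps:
$o = - \frac{5}{6}$ ($o = \left(-5\right) \frac{1}{6} = - \frac{5}{6} \approx -0.83333$)
$T{\left(p,R \right)} = 3 R$ ($T{\left(p,R \right)} = 2 R + R = 3 R$)
$w{\left(C,b \right)} = - 9 b \left(C + b\right)$ ($w{\left(C,b \right)} = - 3 \left(C + b\right) 3 b = - 3 \cdot 3 b \left(C + b\right) = - 9 b \left(C + b\right)$)
$E{\left(s \right)} = -3 + 2 s$ ($E{\left(s \right)} = -3 + \frac{4 s}{2} = -3 + 2 s$)
$\sqrt{E{\left(w{\left(O,-6 \right)} \right)} + 803} = \sqrt{\left(-3 + 2 \left(\left(-9\right) \left(-6\right) \left(2 - 6\right)\right)\right) + 803} = \sqrt{\left(-3 + 2 \left(\left(-9\right) \left(-6\right) \left(-4\right)\right)\right) + 803} = \sqrt{\left(-3 + 2 \left(-216\right)\right) + 803} = \sqrt{\left(-3 - 432\right) + 803} = \sqrt{-435 + 803} = \sqrt{368} = 4 \sqrt{23}$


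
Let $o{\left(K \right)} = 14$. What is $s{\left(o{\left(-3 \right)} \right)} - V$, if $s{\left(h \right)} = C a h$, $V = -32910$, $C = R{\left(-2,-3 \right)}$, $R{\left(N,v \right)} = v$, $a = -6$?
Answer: $33162$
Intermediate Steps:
$C = -3$
$s{\left(h \right)} = 18 h$ ($s{\left(h \right)} = \left(-3\right) \left(-6\right) h = 18 h$)
$s{\left(o{\left(-3 \right)} \right)} - V = 18 \cdot 14 - -32910 = 252 + 32910 = 33162$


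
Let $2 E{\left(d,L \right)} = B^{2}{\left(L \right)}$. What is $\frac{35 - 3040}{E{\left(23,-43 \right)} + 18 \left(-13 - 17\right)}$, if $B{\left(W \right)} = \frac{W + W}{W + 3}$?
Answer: $\frac{2404000}{430151} \approx 5.5887$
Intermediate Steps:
$B{\left(W \right)} = \frac{2 W}{3 + W}$
$E{\left(d,L \right)} = \frac{2 L^{2}}{\left(3 + L\right)^{2}}$ ($E{\left(d,L \right)} = \frac{\left(\frac{2 L}{3 + L}\right)^{2}}{2} = \frac{4 L^{2} \frac{1}{\left(3 + L\right)^{2}}}{2} = \frac{2 L^{2}}{\left(3 + L\right)^{2}}$)
$\frac{35 - 3040}{E{\left(23,-43 \right)} + 18 \left(-13 - 17\right)} = \frac{35 - 3040}{\frac{2 \left(-43\right)^{2}}{\left(3 - 43\right)^{2}} + 18 \left(-13 - 17\right)} = - \frac{3005}{2 \cdot 1849 \cdot \frac{1}{1600} + 18 \left(-30\right)} = - \frac{3005}{2 \cdot 1849 \cdot \frac{1}{1600} - 540} = - \frac{3005}{\frac{1849}{800} - 540} = - \frac{3005}{- \frac{430151}{800}} = \left(-3005\right) \left(- \frac{800}{430151}\right) = \frac{2404000}{430151}$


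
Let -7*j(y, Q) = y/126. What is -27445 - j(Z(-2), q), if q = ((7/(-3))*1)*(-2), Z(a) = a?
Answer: -12103246/441 ≈ -27445.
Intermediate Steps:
q = 14/3 (q = ((7*(-1/3))*1)*(-2) = -7/3*1*(-2) = -7/3*(-2) = 14/3 ≈ 4.6667)
j(y, Q) = -y/882 (j(y, Q) = -y/(7*126) = -y/882)
-27445 - j(Z(-2), q) = -27445 - (-1)*(-2)/882 = -27445 - 1*1/441 = -27445 - 1/441 = -12103246/441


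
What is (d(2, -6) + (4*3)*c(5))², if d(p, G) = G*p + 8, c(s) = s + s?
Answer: 13456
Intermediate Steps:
c(s) = 2*s
d(p, G) = 8 + G*p
(d(2, -6) + (4*3)*c(5))² = ((8 - 6*2) + (4*3)*(2*5))² = ((8 - 12) + 12*10)² = (-4 + 120)² = 116² = 13456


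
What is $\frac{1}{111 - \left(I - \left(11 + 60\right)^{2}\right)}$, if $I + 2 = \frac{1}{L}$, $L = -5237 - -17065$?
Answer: $\frac{11828}{60961511} \approx 0.00019402$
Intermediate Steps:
$L = 11828$ ($L = -5237 + 17065 = 11828$)
$I = - \frac{23655}{11828}$ ($I = -2 + \frac{1}{11828} = - \frac{23655}{11828} \approx -1.9999$)
$\frac{1}{111 - \left(I - \left(11 + 60\right)^{2}\right)} = \frac{1}{111 - \left(- \frac{23655}{11828} - \left(11 + 60\right)^{2}\right)} = \frac{1}{111 + \left(71^{2} + \frac{23655}{11828}\right)} = \frac{1}{111 + \left(5041 + \frac{23655}{11828}\right)} = \frac{1}{111 + \frac{59648603}{11828}} = \frac{1}{\frac{60961511}{11828}} = \frac{11828}{60961511}$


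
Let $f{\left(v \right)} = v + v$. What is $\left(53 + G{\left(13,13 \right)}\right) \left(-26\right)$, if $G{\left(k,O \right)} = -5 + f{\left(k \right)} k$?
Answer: $-10036$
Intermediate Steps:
$f{\left(v \right)} = 2 v$
$G{\left(k,O \right)} = -5 + 2 k^{2}$ ($G{\left(k,O \right)} = -5 + 2 k k = -5 + 2 k^{2}$)
$\left(53 + G{\left(13,13 \right)}\right) \left(-26\right) = \left(53 - \left(5 - 2 \cdot 13^{2}\right)\right) \left(-26\right) = \left(53 + \left(-5 + 2 \cdot 169\right)\right) \left(-26\right) = \left(53 + \left(-5 + 338\right)\right) \left(-26\right) = \left(53 + 333\right) \left(-26\right) = 386 \left(-26\right) = -10036$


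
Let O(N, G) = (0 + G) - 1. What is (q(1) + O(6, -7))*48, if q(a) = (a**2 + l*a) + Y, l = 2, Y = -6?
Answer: -528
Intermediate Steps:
q(a) = -6 + a**2 + 2*a (q(a) = (a**2 + 2*a) - 6 = -6 + a**2 + 2*a)
O(N, G) = -1 + G (O(N, G) = G - 1 = -1 + G)
(q(1) + O(6, -7))*48 = ((-6 + 1**2 + 2*1) + (-1 - 7))*48 = ((-6 + 1 + 2) - 8)*48 = (-3 - 8)*48 = -11*48 = -528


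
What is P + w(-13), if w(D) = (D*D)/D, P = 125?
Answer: 112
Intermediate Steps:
w(D) = D (w(D) = D²/D = D)
P + w(-13) = 125 - 13 = 112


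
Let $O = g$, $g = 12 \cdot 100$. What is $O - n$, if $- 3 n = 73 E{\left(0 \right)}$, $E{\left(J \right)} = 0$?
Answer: $1200$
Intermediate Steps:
$g = 1200$
$O = 1200$
$n = 0$ ($n = - \frac{73 \cdot 0}{3} = \left(- \frac{1}{3}\right) 0 = 0$)
$O - n = 1200 - 0 = 1200 + 0 = 1200$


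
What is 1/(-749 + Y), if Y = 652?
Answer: -1/97 ≈ -0.010309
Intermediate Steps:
1/(-749 + Y) = 1/(-749 + 652) = 1/(-97) = -1/97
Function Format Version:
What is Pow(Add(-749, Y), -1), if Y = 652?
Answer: Rational(-1, 97) ≈ -0.010309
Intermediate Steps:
Pow(Add(-749, Y), -1) = Pow(Add(-749, 652), -1) = Pow(-97, -1) = Rational(-1, 97)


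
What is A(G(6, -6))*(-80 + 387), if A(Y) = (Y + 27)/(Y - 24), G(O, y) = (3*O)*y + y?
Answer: 8903/46 ≈ 193.54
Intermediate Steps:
G(O, y) = y + 3*O*y (G(O, y) = 3*O*y + y = y + 3*O*y)
A(Y) = (27 + Y)/(-24 + Y)
A(G(6, -6))*(-80 + 387) = ((27 - 6*(1 + 3*6))/(-24 - 6*(1 + 3*6)))*(-80 + 387) = ((27 - 6*(1 + 18))/(-24 - 6*(1 + 18)))*307 = ((27 - 6*19)/(-24 - 6*19))*307 = ((27 - 114)/(-24 - 114))*307 = (-87/(-138))*307 = -1/138*(-87)*307 = (29/46)*307 = 8903/46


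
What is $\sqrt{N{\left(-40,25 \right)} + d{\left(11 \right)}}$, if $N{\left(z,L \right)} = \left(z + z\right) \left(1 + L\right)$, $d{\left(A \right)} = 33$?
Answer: $i \sqrt{2047} \approx 45.244 i$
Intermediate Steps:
$N{\left(z,L \right)} = 2 z \left(1 + L\right)$
$\sqrt{N{\left(-40,25 \right)} + d{\left(11 \right)}} = \sqrt{2 \left(-40\right) \left(1 + 25\right) + 33} = \sqrt{2 \left(-40\right) 26 + 33} = \sqrt{-2080 + 33} = \sqrt{-2047} = i \sqrt{2047}$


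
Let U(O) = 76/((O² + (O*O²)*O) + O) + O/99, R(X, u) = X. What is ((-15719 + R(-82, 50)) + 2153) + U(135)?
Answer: -49862882844469/3653858835 ≈ -13647.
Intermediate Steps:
U(O) = 76/(O + O² + O⁴) + O/99 (U(O) = 76/((O² + O³*O) + O) + O*(1/99) = 76/((O² + O⁴) + O) + O/99 = 76/(O + O² + O⁴) + O/99)
((-15719 + R(-82, 50)) + 2153) + U(135) = ((-15719 - 82) + 2153) + (1/99)*(7524 + 135² + 135³ + 135⁵)/(135*(1 + 135 + 135³)) = (-15801 + 2153) + (1/99)*(1/135)*(7524 + 18225 + 2460375 + 44840334375)/(1 + 135 + 2460375) = -13648 + (1/99)*(1/135)*44842820499/2460511 = -13648 + (1/99)*(1/135)*(1/2460511)*44842820499 = -13648 + 4982535611/3653858835 = -49862882844469/3653858835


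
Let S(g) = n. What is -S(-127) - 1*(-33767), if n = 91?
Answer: 33676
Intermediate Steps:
S(g) = 91
-S(-127) - 1*(-33767) = -1*91 - 1*(-33767) = -91 + 33767 = 33676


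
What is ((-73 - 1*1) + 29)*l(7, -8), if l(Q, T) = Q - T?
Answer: -675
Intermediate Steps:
((-73 - 1*1) + 29)*l(7, -8) = ((-73 - 1*1) + 29)*(7 - 1*(-8)) = ((-73 - 1) + 29)*(7 + 8) = (-74 + 29)*15 = -45*15 = -675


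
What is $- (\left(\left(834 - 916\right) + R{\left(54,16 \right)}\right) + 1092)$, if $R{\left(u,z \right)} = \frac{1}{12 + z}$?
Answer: $- \frac{28281}{28} \approx -1010.0$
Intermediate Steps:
$- (\left(\left(834 - 916\right) + R{\left(54,16 \right)}\right) + 1092) = - (\left(\left(834 - 916\right) + \frac{1}{12 + 16}\right) + 1092) = - (\left(-82 + \frac{1}{28}\right) + 1092) = - (- \frac{2295}{28} + 1092) = \left(-1\right) \frac{28281}{28} = - \frac{28281}{28}$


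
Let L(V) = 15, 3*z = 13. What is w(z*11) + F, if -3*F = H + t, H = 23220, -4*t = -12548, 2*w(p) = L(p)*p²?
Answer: 49531/6 ≈ 8255.2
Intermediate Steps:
z = 13/3 (z = (⅓)*13 = 13/3 ≈ 4.3333)
w(p) = 15*p²/2 (w(p) = (15*p²)/2 = 15*p²/2)
t = 3137 (t = -¼*(-12548) = 3137)
F = -26357/3 (F = -(23220 + 3137)/3 = -⅓*26357 = -26357/3 ≈ -8785.7)
w(z*11) + F = 15*((13/3)*11)²/2 - 26357/3 = 15*(143/3)²/2 - 26357/3 = (15/2)*(20449/9) - 26357/3 = 102245/6 - 26357/3 = 49531/6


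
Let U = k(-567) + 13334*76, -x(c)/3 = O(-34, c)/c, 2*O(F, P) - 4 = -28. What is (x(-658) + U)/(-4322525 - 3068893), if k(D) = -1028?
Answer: -55510851/405296087 ≈ -0.13696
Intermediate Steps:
O(F, P) = -12 (O(F, P) = 2 + (½)*(-28) = 2 - 14 = -12)
x(c) = 36/c (x(c) = -(-36)/c = 36/c)
U = 1012356 (U = -1028 + 13334*76 = -1028 + 1013384 = 1012356)
(x(-658) + U)/(-4322525 - 3068893) = (36/(-658) + 1012356)/(-4322525 - 3068893) = (36*(-1/658) + 1012356)/(-7391418) = (-18/329 + 1012356)*(-1/7391418) = (333065106/329)*(-1/7391418) = -55510851/405296087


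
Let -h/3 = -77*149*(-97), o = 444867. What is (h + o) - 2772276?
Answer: -5666052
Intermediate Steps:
h = -3338643 (h = -3*(-77*149)*(-97) = -(-34419)*(-97) = -3*1112881 = -3338643)
(h + o) - 2772276 = (-3338643 + 444867) - 2772276 = -2893776 - 2772276 = -5666052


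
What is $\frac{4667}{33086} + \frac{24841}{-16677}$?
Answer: $- \frac{744057767}{551775222} \approx -1.3485$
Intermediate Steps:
$\frac{4667}{33086} + \frac{24841}{-16677} = 4667 \cdot \frac{1}{33086} + 24841 \left(- \frac{1}{16677}\right) = \frac{4667}{33086} - \frac{24841}{16677} = - \frac{744057767}{551775222}$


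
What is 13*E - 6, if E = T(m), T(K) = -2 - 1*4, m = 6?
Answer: -84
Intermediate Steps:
T(K) = -6 (T(K) = -2 - 4 = -6)
E = -6
13*E - 6 = 13*(-6) - 6 = -78 - 6 = -84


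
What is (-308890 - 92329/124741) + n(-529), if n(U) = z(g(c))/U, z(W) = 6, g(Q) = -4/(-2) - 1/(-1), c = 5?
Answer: -20383079512697/65987989 ≈ -3.0889e+5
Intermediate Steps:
g(Q) = 3 (g(Q) = -4*(-½) - 1*(-1) = 2 + 1 = 3)
n(U) = 6/U
(-308890 - 92329/124741) + n(-529) = (-308890 - 92329/124741) + 6/(-529) = (-308890 - 92329*1/124741) + 6*(-1/529) = (-308890 - 92329/124741) - 6/529 = -38531339819/124741 - 6/529 = -20383079512697/65987989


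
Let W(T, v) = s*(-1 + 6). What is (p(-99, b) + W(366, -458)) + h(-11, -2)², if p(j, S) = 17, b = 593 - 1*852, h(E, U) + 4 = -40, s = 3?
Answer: 1968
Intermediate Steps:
h(E, U) = -44 (h(E, U) = -4 - 40 = -44)
b = -259 (b = 593 - 852 = -259)
W(T, v) = 15 (W(T, v) = 3*(-1 + 6) = 3*5 = 15)
(p(-99, b) + W(366, -458)) + h(-11, -2)² = (17 + 15) + (-44)² = 32 + 1936 = 1968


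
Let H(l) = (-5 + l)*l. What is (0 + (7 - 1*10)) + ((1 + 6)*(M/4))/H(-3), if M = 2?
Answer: -137/48 ≈ -2.8542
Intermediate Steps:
H(l) = l*(-5 + l)
(0 + (7 - 1*10)) + ((1 + 6)*(M/4))/H(-3) = (0 + (7 - 1*10)) + ((1 + 6)*(2/4))/((-3*(-5 - 3))) = (0 + (7 - 10)) + (7*(2*(¼)))/((-3*(-8))) = (0 - 3) + (7*(½))/24 = -3 + (7/2)*(1/24) = -3 + 7/48 = -137/48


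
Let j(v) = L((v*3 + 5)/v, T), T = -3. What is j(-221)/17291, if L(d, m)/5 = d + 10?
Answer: 14340/3821311 ≈ 0.0037526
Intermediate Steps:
L(d, m) = 50 + 5*d (L(d, m) = 5*(d + 10) = 5*(10 + d) = 50 + 5*d)
j(v) = 50 + 5*(5 + 3*v)/v (j(v) = 50 + 5*((v*3 + 5)/v) = 50 + 5*((3*v + 5)/v) = 50 + 5*((5 + 3*v)/v) = 50 + 5*(5 + 3*v)/v)
j(-221)/17291 = (65 + 25/(-221))/17291 = (65 + 25*(-1/221))*(1/17291) = (65 - 25/221)*(1/17291) = (14340/221)*(1/17291) = 14340/3821311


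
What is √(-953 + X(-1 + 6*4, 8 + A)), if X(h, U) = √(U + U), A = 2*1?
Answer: √(-953 + 2*√5) ≈ 30.798*I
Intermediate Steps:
A = 2
X(h, U) = √2*√U (X(h, U) = √(2*U) = √2*√U)
√(-953 + X(-1 + 6*4, 8 + A)) = √(-953 + √2*√(8 + 2)) = √(-953 + √2*√10) = √(-953 + 2*√5)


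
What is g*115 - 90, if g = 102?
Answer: 11640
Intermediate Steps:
g*115 - 90 = 102*115 - 90 = 11730 - 90 = 11640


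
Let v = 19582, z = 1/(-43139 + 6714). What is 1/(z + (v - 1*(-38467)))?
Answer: 36425/2114434824 ≈ 1.7227e-5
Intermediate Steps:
z = -1/36425 (z = 1/(-36425) = -1/36425 ≈ -2.7454e-5)
1/(z + (v - 1*(-38467))) = 1/(-1/36425 + (19582 - 1*(-38467))) = 1/(-1/36425 + (19582 + 38467)) = 1/(-1/36425 + 58049) = 1/(2114434824/36425) = 36425/2114434824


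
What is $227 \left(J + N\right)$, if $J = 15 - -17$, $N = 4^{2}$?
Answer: $10896$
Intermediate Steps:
$N = 16$
$J = 32$ ($J = 15 + 17 = 32$)
$227 \left(J + N\right) = 227 \left(32 + 16\right) = 227 \cdot 48 = 10896$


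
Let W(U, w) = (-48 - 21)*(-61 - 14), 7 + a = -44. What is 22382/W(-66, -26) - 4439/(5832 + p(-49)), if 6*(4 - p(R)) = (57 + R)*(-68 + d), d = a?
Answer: 333602413/93067200 ≈ 3.5845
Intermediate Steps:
a = -51 (a = -7 - 44 = -51)
d = -51
p(R) = 2269/2 + 119*R/6 (p(R) = 4 - (57 + R)*(-68 - 51)/6 = 4 - (57 + R)*(-119)/6 = 4 - (-6783 - 119*R)/6 = 4 + (2261/2 + 119*R/6) = 2269/2 + 119*R/6)
W(U, w) = 5175 (W(U, w) = -69*(-75) = 5175)
22382/W(-66, -26) - 4439/(5832 + p(-49)) = 22382/5175 - 4439/(5832 + (2269/2 + (119/6)*(-49))) = 22382*(1/5175) - 4439/(5832 + (2269/2 - 5831/6)) = 22382/5175 - 4439/(5832 + 488/3) = 22382/5175 - 4439/17984/3 = 22382/5175 - 4439*3/17984 = 22382/5175 - 13317/17984 = 333602413/93067200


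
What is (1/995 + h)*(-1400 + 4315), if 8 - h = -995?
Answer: 581825838/199 ≈ 2.9237e+6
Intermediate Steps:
h = 1003 (h = 8 - 1*(-995) = 8 + 995 = 1003)
(1/995 + h)*(-1400 + 4315) = (1/995 + 1003)*(-1400 + 4315) = (1/995 + 1003)*2915 = (997986/995)*2915 = 581825838/199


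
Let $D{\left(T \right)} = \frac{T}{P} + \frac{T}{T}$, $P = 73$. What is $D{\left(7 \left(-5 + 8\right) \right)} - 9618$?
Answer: $- \frac{702020}{73} \approx -9616.7$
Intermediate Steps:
$D{\left(T \right)} = 1 + \frac{T}{73}$ ($D{\left(T \right)} = \frac{T}{73} + \frac{T}{T} = T \frac{1}{73} + 1 = \frac{T}{73} + 1 = 1 + \frac{T}{73}$)
$D{\left(7 \left(-5 + 8\right) \right)} - 9618 = \left(1 + \frac{7 \left(-5 + 8\right)}{73}\right) - 9618 = \left(1 + \frac{7 \cdot 3}{73}\right) - 9618 = \left(1 + \frac{1}{73} \cdot 21\right) - 9618 = \left(1 + \frac{21}{73}\right) - 9618 = \frac{94}{73} - 9618 = - \frac{702020}{73}$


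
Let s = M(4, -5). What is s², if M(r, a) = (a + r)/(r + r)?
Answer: 1/64 ≈ 0.015625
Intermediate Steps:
M(r, a) = (a + r)/(2*r) (M(r, a) = (a + r)/((2*r)) = (a + r)*(1/(2*r)) = (a + r)/(2*r))
s = -⅛ (s = (½)*(-5 + 4)/4 = (½)*(¼)*(-1) = -⅛ ≈ -0.12500)
s² = (-⅛)² = 1/64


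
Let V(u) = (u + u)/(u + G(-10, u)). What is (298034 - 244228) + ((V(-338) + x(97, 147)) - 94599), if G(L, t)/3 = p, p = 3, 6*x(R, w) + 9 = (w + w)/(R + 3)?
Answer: -1342055329/32900 ≈ -40792.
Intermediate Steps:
x(R, w) = -3/2 + w/(3*(3 + R)) (x(R, w) = -3/2 + ((w + w)/(R + 3))/6 = -3/2 + ((2*w)/(3 + R))/6 = -3/2 + (2*w/(3 + R))/6 = -3/2 + w/(3*(3 + R)))
G(L, t) = 9 (G(L, t) = 3*3 = 9)
V(u) = 2*u/(9 + u) (V(u) = (u + u)/(u + 9) = (2*u)/(9 + u) = 2*u/(9 + u))
(298034 - 244228) + ((V(-338) + x(97, 147)) - 94599) = (298034 - 244228) + ((2*(-338)/(9 - 338) + (-27 - 9*97 + 2*147)/(6*(3 + 97))) - 94599) = 53806 + ((2*(-338)/(-329) + (1/6)*(-27 - 873 + 294)/100) - 94599) = 53806 + ((2*(-338)*(-1/329) + (1/6)*(1/100)*(-606)) - 94599) = 53806 + ((676/329 - 101/100) - 94599) = 53806 + (34371/32900 - 94599) = 53806 - 3112272729/32900 = -1342055329/32900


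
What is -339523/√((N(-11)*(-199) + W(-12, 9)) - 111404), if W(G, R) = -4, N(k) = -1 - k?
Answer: 339523*I*√118/3658 ≈ 1008.2*I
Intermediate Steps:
-339523/√((N(-11)*(-199) + W(-12, 9)) - 111404) = -339523/√(((-1 - 1*(-11))*(-199) - 4) - 111404) = -339523/√(((-1 + 11)*(-199) - 4) - 111404) = -339523/√((10*(-199) - 4) - 111404) = -339523/√((-1990 - 4) - 111404) = -339523/√(-1994 - 111404) = -339523*(-I*√118/3658) = -(-339523)*I*√118/3658 = 339523*I*√118/3658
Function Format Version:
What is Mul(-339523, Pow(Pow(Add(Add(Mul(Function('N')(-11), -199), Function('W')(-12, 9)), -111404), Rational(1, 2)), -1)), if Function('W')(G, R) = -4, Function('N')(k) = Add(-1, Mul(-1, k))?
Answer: Mul(Rational(339523, 3658), I, Pow(118, Rational(1, 2))) ≈ Mul(1008.2, I)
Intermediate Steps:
Mul(-339523, Pow(Pow(Add(Add(Mul(Function('N')(-11), -199), Function('W')(-12, 9)), -111404), Rational(1, 2)), -1)) = Mul(-339523, Pow(Pow(Add(Add(Mul(Add(-1, Mul(-1, -11)), -199), -4), -111404), Rational(1, 2)), -1)) = Mul(-339523, Pow(Pow(Add(Add(Mul(Add(-1, 11), -199), -4), -111404), Rational(1, 2)), -1)) = Mul(-339523, Pow(Pow(Add(Add(Mul(10, -199), -4), -111404), Rational(1, 2)), -1)) = Mul(-339523, Pow(Pow(Add(Add(-1990, -4), -111404), Rational(1, 2)), -1)) = Mul(-339523, Pow(Pow(Add(-1994, -111404), Rational(1, 2)), -1)) = Mul(-339523, Pow(Pow(-113398, Rational(1, 2)), -1)) = Mul(-339523, Pow(Mul(31, I, Pow(118, Rational(1, 2))), -1)) = Mul(-339523, Mul(Rational(-1, 3658), I, Pow(118, Rational(1, 2)))) = Mul(Rational(339523, 3658), I, Pow(118, Rational(1, 2)))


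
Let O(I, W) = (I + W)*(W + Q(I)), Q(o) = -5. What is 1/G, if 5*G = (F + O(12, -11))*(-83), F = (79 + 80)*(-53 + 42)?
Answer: 1/29299 ≈ 3.4131e-5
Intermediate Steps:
F = -1749 (F = 159*(-11) = -1749)
O(I, W) = (-5 + W)*(I + W) (O(I, W) = (I + W)*(W - 5) = (I + W)*(-5 + W) = (-5 + W)*(I + W))
G = 29299 (G = ((-1749 + ((-11)**2 - 5*12 - 5*(-11) + 12*(-11)))*(-83))/5 = ((-1749 + (121 - 60 + 55 - 132))*(-83))/5 = ((-1749 - 16)*(-83))/5 = (-1765*(-83))/5 = (1/5)*146495 = 29299)
1/G = 1/29299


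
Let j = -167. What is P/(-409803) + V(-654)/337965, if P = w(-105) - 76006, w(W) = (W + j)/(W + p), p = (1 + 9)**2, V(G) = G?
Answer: 2822330148/15388785655 ≈ 0.18340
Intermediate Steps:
p = 100 (p = 10**2 = 100)
w(W) = (-167 + W)/(100 + W) (w(W) = (W - 167)/(W + 100) = (-167 + W)/(100 + W))
P = -379758/5 (P = (-167 - 105)/(100 - 105) - 76006 = -272/(-5) - 76006 = -1/5*(-272) - 76006 = 272/5 - 76006 = -379758/5 ≈ -75952.)
P/(-409803) + V(-654)/337965 = -379758/5/(-409803) - 654/337965 = -379758/5*(-1/409803) - 654*1/337965 = 126586/683005 - 218/112655 = 2822330148/15388785655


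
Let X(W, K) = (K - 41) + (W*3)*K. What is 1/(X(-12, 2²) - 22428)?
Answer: -1/22609 ≈ -4.4230e-5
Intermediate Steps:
X(W, K) = -41 + K + 3*K*W (X(W, K) = (-41 + K) + (3*W)*K = (-41 + K) + 3*K*W = -41 + K + 3*K*W)
1/(X(-12, 2²) - 22428) = 1/((-41 + 2² + 3*2²*(-12)) - 22428) = 1/((-41 + 4 + 3*4*(-12)) - 22428) = 1/((-41 + 4 - 144) - 22428) = 1/(-181 - 22428) = 1/(-22609) = -1/22609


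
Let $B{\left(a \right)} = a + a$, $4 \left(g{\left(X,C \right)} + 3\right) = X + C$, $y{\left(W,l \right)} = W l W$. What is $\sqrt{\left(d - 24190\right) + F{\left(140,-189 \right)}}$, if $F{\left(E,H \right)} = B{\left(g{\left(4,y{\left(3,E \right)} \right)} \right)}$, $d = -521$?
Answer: $i \sqrt{24085} \approx 155.19 i$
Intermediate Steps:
$y{\left(W,l \right)} = l W^{2}$
$g{\left(X,C \right)} = -3 + \frac{C}{4} + \frac{X}{4}$ ($g{\left(X,C \right)} = -3 + \frac{X + C}{4} = -3 + \frac{C + X}{4} = -3 + \left(\frac{C}{4} + \frac{X}{4}\right) = -3 + \frac{C}{4} + \frac{X}{4}$)
$B{\left(a \right)} = 2 a$
$F{\left(E,H \right)} = -4 + \frac{9 E}{2}$ ($F{\left(E,H \right)} = 2 \left(-3 + \frac{E 3^{2}}{4} + \frac{1}{4} \cdot 4\right) = 2 \left(-3 + \frac{E 9}{4} + 1\right) = 2 \left(-3 + \frac{9 E}{4} + 1\right) = 2 \left(-2 + \frac{9 E}{4}\right) = -4 + \frac{9 E}{2}$)
$\sqrt{\left(d - 24190\right) + F{\left(140,-189 \right)}} = \sqrt{\left(-521 - 24190\right) + \left(-4 + \frac{9}{2} \cdot 140\right)} = \sqrt{-24711 + \left(-4 + 630\right)} = \sqrt{-24711 + 626} = \sqrt{-24085} = i \sqrt{24085}$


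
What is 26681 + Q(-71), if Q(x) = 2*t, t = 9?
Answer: 26699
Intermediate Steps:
Q(x) = 18 (Q(x) = 2*9 = 18)
26681 + Q(-71) = 26681 + 18 = 26699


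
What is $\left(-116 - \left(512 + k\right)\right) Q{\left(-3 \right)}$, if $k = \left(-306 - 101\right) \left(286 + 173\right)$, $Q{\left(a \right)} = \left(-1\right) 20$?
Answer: $-3723700$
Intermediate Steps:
$Q{\left(a \right)} = -20$
$k = -186813$ ($k = \left(-407\right) 459 = -186813$)
$\left(-116 - \left(512 + k\right)\right) Q{\left(-3 \right)} = \left(-116 - -186301\right) \left(-20\right) = \left(-116 + \left(-512 + 186813\right)\right) \left(-20\right) = \left(-116 + 186301\right) \left(-20\right) = 186185 \left(-20\right) = -3723700$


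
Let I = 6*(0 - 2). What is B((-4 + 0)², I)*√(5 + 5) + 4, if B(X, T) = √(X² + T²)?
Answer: 4 + 20*√10 ≈ 67.246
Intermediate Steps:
I = -12 (I = 6*(-2) = -12)
B(X, T) = √(T² + X²)
B((-4 + 0)², I)*√(5 + 5) + 4 = √((-12)² + ((-4 + 0)²)²)*√(5 + 5) + 4 = √(144 + ((-4)²)²)*√10 + 4 = √(144 + 16²)*√10 + 4 = √(144 + 256)*√10 + 4 = √400*√10 + 4 = 20*√10 + 4 = 4 + 20*√10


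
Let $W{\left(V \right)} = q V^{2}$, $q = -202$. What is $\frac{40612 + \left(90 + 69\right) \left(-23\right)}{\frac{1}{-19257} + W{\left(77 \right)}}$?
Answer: $- \frac{711642435}{23063300107} \approx -0.030856$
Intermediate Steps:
$W{\left(V \right)} = - 202 V^{2}$
$\frac{40612 + \left(90 + 69\right) \left(-23\right)}{\frac{1}{-19257} + W{\left(77 \right)}} = \frac{40612 + \left(90 + 69\right) \left(-23\right)}{\frac{1}{-19257} - 202 \cdot 77^{2}} = \frac{40612 + 159 \left(-23\right)}{- \frac{1}{19257} - 1197658} = \frac{40612 - 3657}{- \frac{1}{19257} - 1197658} = \frac{36955}{- \frac{23063300107}{19257}} = 36955 \left(- \frac{19257}{23063300107}\right) = - \frac{711642435}{23063300107}$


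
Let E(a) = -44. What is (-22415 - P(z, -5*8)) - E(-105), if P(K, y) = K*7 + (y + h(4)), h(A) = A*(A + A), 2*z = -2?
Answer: -22356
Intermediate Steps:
z = -1 (z = (½)*(-2) = -1)
h(A) = 2*A² (h(A) = A*(2*A) = 2*A²)
P(K, y) = 32 + y + 7*K (P(K, y) = K*7 + (y + 2*4²) = 7*K + (y + 2*16) = 7*K + (y + 32) = 7*K + (32 + y) = 32 + y + 7*K)
(-22415 - P(z, -5*8)) - E(-105) = (-22415 - (32 - 5*8 + 7*(-1))) - 1*(-44) = (-22415 - (32 - 40 - 7)) + 44 = (-22415 - 1*(-15)) + 44 = (-22415 + 15) + 44 = -22400 + 44 = -22356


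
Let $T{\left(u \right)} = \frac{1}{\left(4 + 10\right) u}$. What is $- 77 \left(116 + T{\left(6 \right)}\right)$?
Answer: $- \frac{107195}{12} \approx -8932.9$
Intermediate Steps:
$T{\left(u \right)} = \frac{1}{14 u}$
$- 77 \left(116 + T{\left(6 \right)}\right) = - 77 \left(116 + \frac{1}{14 \cdot 6}\right) = - 77 \left(116 + \frac{1}{14} \cdot \frac{1}{6}\right) = - 77 \left(116 + \frac{1}{84}\right) = \left(-77\right) \frac{9745}{84} = - \frac{107195}{12}$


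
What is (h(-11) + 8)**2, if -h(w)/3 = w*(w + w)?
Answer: 515524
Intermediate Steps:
h(w) = -6*w**2 (h(w) = -3*w*(w + w) = -3*w*2*w = -6*w**2)
(h(-11) + 8)**2 = (-6*(-11)**2 + 8)**2 = (-6*121 + 8)**2 = (-726 + 8)**2 = (-718)**2 = 515524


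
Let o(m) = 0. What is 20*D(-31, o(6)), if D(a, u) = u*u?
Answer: 0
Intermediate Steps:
D(a, u) = u²
20*D(-31, o(6)) = 20*0² = 20*0 = 0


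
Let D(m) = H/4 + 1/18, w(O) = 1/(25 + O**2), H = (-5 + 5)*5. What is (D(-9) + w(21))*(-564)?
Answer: -22748/699 ≈ -32.544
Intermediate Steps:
H = 0 (H = 0*5 = 0)
D(m) = 1/18 (D(m) = 0/4 + 1/18 = 0*(1/4) + 1*(1/18) = 0 + 1/18 = 1/18)
(D(-9) + w(21))*(-564) = (1/18 + 1/(25 + 21**2))*(-564) = (1/18 + 1/(25 + 441))*(-564) = (1/18 + 1/466)*(-564) = (121/2097)*(-564) = -22748/699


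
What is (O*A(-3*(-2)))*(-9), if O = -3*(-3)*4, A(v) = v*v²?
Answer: -69984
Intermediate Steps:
A(v) = v³
O = 36 (O = 9*4 = 36)
(O*A(-3*(-2)))*(-9) = (36*(-3*(-2))³)*(-9) = (36*6³)*(-9) = (36*216)*(-9) = 7776*(-9) = -69984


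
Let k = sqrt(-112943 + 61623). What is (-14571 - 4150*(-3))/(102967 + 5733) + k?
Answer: -2121/108700 + 2*I*sqrt(12830) ≈ -0.019512 + 226.54*I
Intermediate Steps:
k = 2*I*sqrt(12830) (k = sqrt(-51320) = 2*I*sqrt(12830) ≈ 226.54*I)
(-14571 - 4150*(-3))/(102967 + 5733) + k = (-14571 - 4150*(-3))/(102967 + 5733) + 2*I*sqrt(12830) = (-14571 + 12450)/108700 + 2*I*sqrt(12830) = -2121*1/108700 + 2*I*sqrt(12830) = -2121/108700 + 2*I*sqrt(12830)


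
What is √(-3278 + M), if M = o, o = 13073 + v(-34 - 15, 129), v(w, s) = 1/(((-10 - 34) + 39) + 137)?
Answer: √42667053/66 ≈ 98.970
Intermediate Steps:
v(w, s) = 1/132 (v(w, s) = 1/((-44 + 39) + 137) = 1/(-5 + 137) = 1/132)
o = 1725637/132 (o = 13073 + 1/132 = 1725637/132 ≈ 13073.)
M = 1725637/132 ≈ 13073.
√(-3278 + M) = √(-3278 + 1725637/132) = √(1292941/132) = √42667053/66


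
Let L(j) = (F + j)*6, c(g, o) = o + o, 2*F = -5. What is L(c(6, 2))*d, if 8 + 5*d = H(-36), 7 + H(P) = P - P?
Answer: -27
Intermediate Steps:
F = -5/2 (F = (½)*(-5) = -5/2 ≈ -2.5000)
c(g, o) = 2*o
H(P) = -7 (H(P) = -7 + (P - P) = -7 + 0 = -7)
d = -3 (d = -8/5 + (⅕)*(-7) = -8/5 - 7/5 = -3)
L(j) = -15 + 6*j (L(j) = (-5/2 + j)*6 = -15 + 6*j)
L(c(6, 2))*d = (-15 + 6*(2*2))*(-3) = (-15 + 6*4)*(-3) = (-15 + 24)*(-3) = 9*(-3) = -27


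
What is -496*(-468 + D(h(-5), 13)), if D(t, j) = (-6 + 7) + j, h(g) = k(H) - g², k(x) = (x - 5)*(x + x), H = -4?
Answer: 225184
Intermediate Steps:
k(x) = 2*x*(-5 + x) (k(x) = (-5 + x)*(2*x) = 2*x*(-5 + x))
h(g) = 72 - g² (h(g) = 2*(-4)*(-5 - 4) - g² = 2*(-4)*(-9) - g² = 72 - g²)
D(t, j) = 1 + j
-496*(-468 + D(h(-5), 13)) = -496*(-468 + (1 + 13)) = -496*(-468 + 14) = -496*(-454) = 225184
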